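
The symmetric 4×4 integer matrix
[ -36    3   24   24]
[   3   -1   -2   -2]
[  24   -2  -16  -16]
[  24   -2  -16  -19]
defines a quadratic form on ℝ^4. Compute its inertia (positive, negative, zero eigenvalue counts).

Answer: (0, 3, 1)

Derivation:
step 0: pivot -36 → sign −
step 1: pivot -3/4 → sign −
step 2: pivot -3 → sign −
step 3: row/col 3 already zero → sign 0
signature = (0, 3, 1)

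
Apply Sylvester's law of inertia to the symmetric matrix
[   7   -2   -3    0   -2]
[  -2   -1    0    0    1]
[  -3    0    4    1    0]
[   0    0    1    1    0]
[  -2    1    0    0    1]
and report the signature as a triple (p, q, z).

Answer: (3, 1, 1)

Derivation:
step 0: pivot 7 → sign +
step 1: pivot -11/7 → sign −
step 2: pivot 35/11 → sign +
step 3: pivot 24/35 → sign +
step 4: row/col 4 already zero → sign 0
signature = (3, 1, 1)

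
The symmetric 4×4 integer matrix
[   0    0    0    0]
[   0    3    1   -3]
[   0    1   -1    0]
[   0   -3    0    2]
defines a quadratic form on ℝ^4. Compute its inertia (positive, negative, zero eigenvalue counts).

step 0: pivot 3 → sign +
step 1: pivot -4/3 → sign −
step 2: pivot -1/4 → sign −
step 3: row/col 3 already zero → sign 0
signature = (1, 2, 1)

Answer: (1, 2, 1)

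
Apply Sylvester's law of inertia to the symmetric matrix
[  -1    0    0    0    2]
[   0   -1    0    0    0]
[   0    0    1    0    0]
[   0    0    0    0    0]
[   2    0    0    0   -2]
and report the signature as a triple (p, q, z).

step 0: pivot -1 → sign −
step 1: pivot -1 → sign −
step 2: pivot 1 → sign +
step 3: pivot 2 → sign +
step 4: row/col 4 already zero → sign 0
signature = (2, 2, 1)

Answer: (2, 2, 1)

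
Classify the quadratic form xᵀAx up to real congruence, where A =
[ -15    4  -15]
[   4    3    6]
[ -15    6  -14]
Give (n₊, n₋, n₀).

step 0: pivot -15 → sign −
step 1: pivot 61/15 → sign +
step 2: pivot 1/61 → sign +
signature = (2, 1, 0)

Answer: (2, 1, 0)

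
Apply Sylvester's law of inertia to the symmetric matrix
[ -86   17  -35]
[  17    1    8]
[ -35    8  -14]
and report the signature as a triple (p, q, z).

step 0: pivot -86 → sign −
step 1: pivot 375/86 → sign +
step 2: pivot -3/125 → sign −
signature = (1, 2, 0)

Answer: (1, 2, 0)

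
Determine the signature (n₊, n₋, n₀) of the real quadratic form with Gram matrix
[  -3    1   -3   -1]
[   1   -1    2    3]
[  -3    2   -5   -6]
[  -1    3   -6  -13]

step 0: pivot -3 → sign −
step 1: pivot -2/3 → sign −
step 2: pivot -1/2 → sign −
step 3: row/col 3 already zero → sign 0
signature = (0, 3, 1)

Answer: (0, 3, 1)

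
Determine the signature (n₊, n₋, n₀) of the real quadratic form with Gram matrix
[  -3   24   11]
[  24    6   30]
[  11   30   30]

step 0: pivot -3 → sign −
step 1: pivot 198 → sign +
step 2: pivot 1/99 → sign +
signature = (2, 1, 0)

Answer: (2, 1, 0)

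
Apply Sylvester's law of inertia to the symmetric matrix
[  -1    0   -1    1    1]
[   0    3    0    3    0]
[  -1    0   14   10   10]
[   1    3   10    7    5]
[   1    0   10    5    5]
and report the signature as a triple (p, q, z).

step 0: pivot -1 → sign −
step 1: pivot 3 → sign +
step 2: pivot 15 → sign +
step 3: pivot -2/5 → sign −
step 4: pivot 3/2 → sign +
signature = (3, 2, 0)

Answer: (3, 2, 0)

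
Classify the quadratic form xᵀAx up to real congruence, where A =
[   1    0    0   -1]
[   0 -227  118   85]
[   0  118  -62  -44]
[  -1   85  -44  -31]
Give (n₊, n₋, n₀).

step 0: pivot 1 → sign +
step 1: pivot -227 → sign −
step 2: pivot -150/227 → sign −
step 3: pivot -3/25 → sign −
signature = (1, 3, 0)

Answer: (1, 3, 0)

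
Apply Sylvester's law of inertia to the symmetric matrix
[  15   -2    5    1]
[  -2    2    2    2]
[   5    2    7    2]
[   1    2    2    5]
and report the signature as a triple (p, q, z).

step 0: pivot 15 → sign +
step 1: pivot 26/15 → sign +
step 2: pivot 16/13 → sign +
step 3: pivot 3/16 → sign +
signature = (4, 0, 0)

Answer: (4, 0, 0)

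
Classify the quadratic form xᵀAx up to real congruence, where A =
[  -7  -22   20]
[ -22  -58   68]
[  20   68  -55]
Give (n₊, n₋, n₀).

step 0: pivot -7 → sign −
step 1: pivot 78/7 → sign +
step 2: pivot -3/13 → sign −
signature = (1, 2, 0)

Answer: (1, 2, 0)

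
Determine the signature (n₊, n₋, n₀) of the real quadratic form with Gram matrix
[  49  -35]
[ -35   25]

Answer: (1, 0, 1)

Derivation:
step 0: pivot 49 → sign +
step 1: row/col 1 already zero → sign 0
signature = (1, 0, 1)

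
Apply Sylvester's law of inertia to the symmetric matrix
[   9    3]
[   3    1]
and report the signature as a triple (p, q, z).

Answer: (1, 0, 1)

Derivation:
step 0: pivot 9 → sign +
step 1: row/col 1 already zero → sign 0
signature = (1, 0, 1)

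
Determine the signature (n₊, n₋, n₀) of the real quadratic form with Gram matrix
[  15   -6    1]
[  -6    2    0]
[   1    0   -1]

step 0: pivot 15 → sign +
step 1: pivot -2/5 → sign −
step 2: pivot -2/3 → sign −
signature = (1, 2, 0)

Answer: (1, 2, 0)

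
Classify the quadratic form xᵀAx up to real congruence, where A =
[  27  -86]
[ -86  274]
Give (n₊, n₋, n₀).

step 0: pivot 27 → sign +
step 1: pivot 2/27 → sign +
signature = (2, 0, 0)

Answer: (2, 0, 0)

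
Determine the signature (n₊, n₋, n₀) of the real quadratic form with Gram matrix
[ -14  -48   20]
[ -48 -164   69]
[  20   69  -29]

Answer: (1, 2, 0)

Derivation:
step 0: pivot -14 → sign −
step 1: pivot 4/7 → sign +
step 2: pivot -3/4 → sign −
signature = (1, 2, 0)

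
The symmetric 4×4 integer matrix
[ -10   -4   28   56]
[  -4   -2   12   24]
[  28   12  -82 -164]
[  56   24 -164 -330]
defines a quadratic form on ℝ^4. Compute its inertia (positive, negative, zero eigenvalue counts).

step 0: pivot -10 → sign −
step 1: pivot -2/5 → sign −
step 2: pivot -2 → sign −
step 3: pivot -2 → sign −
signature = (0, 4, 0)

Answer: (0, 4, 0)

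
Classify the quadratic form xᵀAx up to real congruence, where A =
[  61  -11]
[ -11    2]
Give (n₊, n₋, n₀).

Answer: (2, 0, 0)

Derivation:
step 0: pivot 61 → sign +
step 1: pivot 1/61 → sign +
signature = (2, 0, 0)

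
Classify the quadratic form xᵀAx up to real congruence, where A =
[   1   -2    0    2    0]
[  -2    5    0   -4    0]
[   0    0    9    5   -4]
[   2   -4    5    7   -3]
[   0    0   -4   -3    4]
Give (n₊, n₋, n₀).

step 0: pivot 1 → sign +
step 1: pivot 1 → sign +
step 2: pivot 9 → sign +
step 3: pivot 2/9 → sign +
step 4: pivot -1/2 → sign −
signature = (4, 1, 0)

Answer: (4, 1, 0)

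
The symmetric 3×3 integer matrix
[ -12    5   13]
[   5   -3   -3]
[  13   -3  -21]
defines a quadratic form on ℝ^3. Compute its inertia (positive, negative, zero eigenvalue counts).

step 0: pivot -12 → sign −
step 1: pivot -11/12 → sign −
step 2: pivot -6/11 → sign −
signature = (0, 3, 0)

Answer: (0, 3, 0)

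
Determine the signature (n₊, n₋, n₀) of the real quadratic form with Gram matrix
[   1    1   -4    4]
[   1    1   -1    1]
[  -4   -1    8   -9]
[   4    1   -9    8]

step 0: pivot 1 → sign +
step 1: pivot -8 → sign −
step 2: pivot 9/8 → sign +
step 3: pivot -2 → sign −
signature = (2, 2, 0)

Answer: (2, 2, 0)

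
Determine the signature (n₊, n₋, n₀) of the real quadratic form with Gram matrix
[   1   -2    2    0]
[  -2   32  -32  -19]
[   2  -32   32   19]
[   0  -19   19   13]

Answer: (3, 0, 1)

Derivation:
step 0: pivot 1 → sign +
step 1: pivot 28 → sign +
step 2: pivot 3/28 → sign +
step 3: row/col 3 already zero → sign 0
signature = (3, 0, 1)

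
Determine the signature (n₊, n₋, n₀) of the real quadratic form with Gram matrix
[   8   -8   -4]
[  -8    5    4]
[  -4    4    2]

Answer: (1, 1, 1)

Derivation:
step 0: pivot 8 → sign +
step 1: pivot -3 → sign −
step 2: row/col 2 already zero → sign 0
signature = (1, 1, 1)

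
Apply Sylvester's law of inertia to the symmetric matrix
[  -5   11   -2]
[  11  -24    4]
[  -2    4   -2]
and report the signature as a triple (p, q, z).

Answer: (1, 2, 0)

Derivation:
step 0: pivot -5 → sign −
step 1: pivot 1/5 → sign +
step 2: pivot -2 → sign −
signature = (1, 2, 0)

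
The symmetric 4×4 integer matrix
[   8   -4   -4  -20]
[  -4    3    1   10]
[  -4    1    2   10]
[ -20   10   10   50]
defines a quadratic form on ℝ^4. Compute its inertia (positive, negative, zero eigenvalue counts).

step 0: pivot 8 → sign +
step 1: pivot 1 → sign +
step 2: pivot -1 → sign −
step 3: row/col 3 already zero → sign 0
signature = (2, 1, 1)

Answer: (2, 1, 1)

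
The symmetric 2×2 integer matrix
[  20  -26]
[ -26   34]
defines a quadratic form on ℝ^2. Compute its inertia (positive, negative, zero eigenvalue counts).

step 0: pivot 20 → sign +
step 1: pivot 1/5 → sign +
signature = (2, 0, 0)

Answer: (2, 0, 0)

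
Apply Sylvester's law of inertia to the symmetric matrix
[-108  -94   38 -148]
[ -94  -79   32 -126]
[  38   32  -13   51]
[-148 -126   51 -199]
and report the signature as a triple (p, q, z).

step 0: pivot -108 → sign −
step 1: pivot 76/27 → sign +
step 2: pivot -3/76 → sign −
step 3: pivot 1 → sign +
signature = (2, 2, 0)

Answer: (2, 2, 0)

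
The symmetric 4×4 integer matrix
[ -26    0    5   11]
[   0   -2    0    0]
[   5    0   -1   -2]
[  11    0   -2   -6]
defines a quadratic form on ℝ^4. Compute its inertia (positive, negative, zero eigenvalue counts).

Answer: (0, 4, 0)

Derivation:
step 0: pivot -26 → sign −
step 1: pivot -2 → sign −
step 2: pivot -1/26 → sign −
step 3: pivot -1 → sign −
signature = (0, 4, 0)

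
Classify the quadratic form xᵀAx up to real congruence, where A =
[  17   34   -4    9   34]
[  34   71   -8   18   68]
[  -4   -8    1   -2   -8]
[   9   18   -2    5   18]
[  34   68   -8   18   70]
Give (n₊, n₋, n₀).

step 0: pivot 17 → sign +
step 1: pivot 3 → sign +
step 2: pivot 1/17 → sign +
step 3: pivot 2 → sign +
step 4: row/col 4 already zero → sign 0
signature = (4, 0, 1)

Answer: (4, 0, 1)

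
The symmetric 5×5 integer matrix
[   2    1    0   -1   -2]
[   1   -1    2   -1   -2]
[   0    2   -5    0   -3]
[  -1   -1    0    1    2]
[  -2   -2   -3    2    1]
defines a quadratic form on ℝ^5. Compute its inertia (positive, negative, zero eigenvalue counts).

Answer: (2, 2, 1)

Derivation:
step 0: pivot 2 → sign +
step 1: pivot -3/2 → sign −
step 2: pivot -7/3 → sign −
step 3: pivot 6/7 → sign +
step 4: row/col 4 already zero → sign 0
signature = (2, 2, 1)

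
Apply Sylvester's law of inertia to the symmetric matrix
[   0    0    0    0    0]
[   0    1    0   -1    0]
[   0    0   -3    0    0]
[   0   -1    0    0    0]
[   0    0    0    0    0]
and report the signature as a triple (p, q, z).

step 0: pivot 1 → sign +
step 1: pivot -3 → sign −
step 2: pivot -1 → sign −
step 3: row/col 3 already zero → sign 0
step 4: row/col 4 already zero → sign 0
signature = (1, 2, 2)

Answer: (1, 2, 2)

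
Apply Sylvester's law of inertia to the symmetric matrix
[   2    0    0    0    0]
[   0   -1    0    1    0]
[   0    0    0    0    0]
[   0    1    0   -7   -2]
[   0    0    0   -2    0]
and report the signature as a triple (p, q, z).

step 0: pivot 2 → sign +
step 1: pivot -1 → sign −
step 2: pivot -6 → sign −
step 3: pivot 2/3 → sign +
step 4: row/col 4 already zero → sign 0
signature = (2, 2, 1)

Answer: (2, 2, 1)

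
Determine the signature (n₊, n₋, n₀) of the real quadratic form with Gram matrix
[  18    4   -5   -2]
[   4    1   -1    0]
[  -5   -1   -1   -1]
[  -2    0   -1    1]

step 0: pivot 18 → sign +
step 1: pivot 1/9 → sign +
step 2: pivot -5/2 → sign −
step 3: pivot 3/5 → sign +
signature = (3, 1, 0)

Answer: (3, 1, 0)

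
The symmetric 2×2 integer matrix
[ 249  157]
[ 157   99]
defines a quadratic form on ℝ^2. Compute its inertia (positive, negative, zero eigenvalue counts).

Answer: (2, 0, 0)

Derivation:
step 0: pivot 249 → sign +
step 1: pivot 2/249 → sign +
signature = (2, 0, 0)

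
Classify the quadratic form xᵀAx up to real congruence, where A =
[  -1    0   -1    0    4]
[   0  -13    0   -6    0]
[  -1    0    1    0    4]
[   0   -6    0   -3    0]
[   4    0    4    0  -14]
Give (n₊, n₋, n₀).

step 0: pivot -1 → sign −
step 1: pivot -13 → sign −
step 2: pivot 2 → sign +
step 3: pivot -3/13 → sign −
step 4: pivot 2 → sign +
signature = (2, 3, 0)

Answer: (2, 3, 0)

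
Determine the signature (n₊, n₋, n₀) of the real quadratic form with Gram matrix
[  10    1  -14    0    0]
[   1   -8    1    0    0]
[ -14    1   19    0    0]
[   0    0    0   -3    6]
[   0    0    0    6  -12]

Answer: (2, 2, 1)

Derivation:
step 0: pivot 10 → sign +
step 1: pivot -81/10 → sign −
step 2: pivot 1/9 → sign +
step 3: pivot -3 → sign −
step 4: row/col 4 already zero → sign 0
signature = (2, 2, 1)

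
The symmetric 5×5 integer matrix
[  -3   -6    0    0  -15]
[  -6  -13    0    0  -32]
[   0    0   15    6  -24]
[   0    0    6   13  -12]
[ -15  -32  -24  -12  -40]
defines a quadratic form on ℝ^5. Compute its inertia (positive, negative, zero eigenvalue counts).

Answer: (3, 2, 0)

Derivation:
step 0: pivot -3 → sign −
step 1: pivot -1 → sign −
step 2: pivot 15 → sign +
step 3: pivot 53/5 → sign +
step 4: pivot 3/53 → sign +
signature = (3, 2, 0)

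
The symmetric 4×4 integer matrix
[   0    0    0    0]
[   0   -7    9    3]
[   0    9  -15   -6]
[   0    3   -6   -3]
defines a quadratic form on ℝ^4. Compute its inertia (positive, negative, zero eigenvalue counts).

Answer: (0, 3, 1)

Derivation:
step 0: pivot -7 → sign −
step 1: pivot -24/7 → sign −
step 2: pivot -3/8 → sign −
step 3: row/col 3 already zero → sign 0
signature = (0, 3, 1)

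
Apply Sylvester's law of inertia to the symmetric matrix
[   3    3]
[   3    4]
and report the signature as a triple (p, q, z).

step 0: pivot 3 → sign +
step 1: pivot 1 → sign +
signature = (2, 0, 0)

Answer: (2, 0, 0)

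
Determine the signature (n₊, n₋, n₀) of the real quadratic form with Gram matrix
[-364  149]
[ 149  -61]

Answer: (0, 2, 0)

Derivation:
step 0: pivot -364 → sign −
step 1: pivot -3/364 → sign −
signature = (0, 2, 0)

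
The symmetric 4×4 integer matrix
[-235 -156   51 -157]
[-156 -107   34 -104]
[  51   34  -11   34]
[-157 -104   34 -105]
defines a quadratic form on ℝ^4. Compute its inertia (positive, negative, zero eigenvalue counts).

Answer: (1, 3, 0)

Derivation:
step 0: pivot -235 → sign −
step 1: pivot -809/235 → sign −
step 2: pivot 60/809 → sign +
step 3: pivot -3/20 → sign −
signature = (1, 3, 0)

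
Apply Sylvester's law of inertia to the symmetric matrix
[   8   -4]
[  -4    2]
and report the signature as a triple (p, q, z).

step 0: pivot 8 → sign +
step 1: row/col 1 already zero → sign 0
signature = (1, 0, 1)

Answer: (1, 0, 1)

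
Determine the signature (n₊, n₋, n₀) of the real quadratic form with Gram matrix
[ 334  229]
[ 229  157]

Answer: (1, 1, 0)

Derivation:
step 0: pivot 334 → sign +
step 1: pivot -3/334 → sign −
signature = (1, 1, 0)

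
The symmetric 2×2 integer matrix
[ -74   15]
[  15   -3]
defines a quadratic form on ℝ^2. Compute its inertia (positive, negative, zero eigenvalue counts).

Answer: (1, 1, 0)

Derivation:
step 0: pivot -74 → sign −
step 1: pivot 3/74 → sign +
signature = (1, 1, 0)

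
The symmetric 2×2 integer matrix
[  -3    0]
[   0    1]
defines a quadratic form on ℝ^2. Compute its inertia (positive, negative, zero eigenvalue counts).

step 0: pivot -3 → sign −
step 1: pivot 1 → sign +
signature = (1, 1, 0)

Answer: (1, 1, 0)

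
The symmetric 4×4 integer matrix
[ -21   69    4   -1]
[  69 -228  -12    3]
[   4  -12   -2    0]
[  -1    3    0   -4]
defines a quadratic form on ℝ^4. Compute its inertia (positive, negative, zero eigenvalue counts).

Answer: (0, 4, 0)

Derivation:
step 0: pivot -21 → sign −
step 1: pivot -9/7 → sign −
step 2: pivot -2/9 → sign −
step 3: pivot -3 → sign −
signature = (0, 4, 0)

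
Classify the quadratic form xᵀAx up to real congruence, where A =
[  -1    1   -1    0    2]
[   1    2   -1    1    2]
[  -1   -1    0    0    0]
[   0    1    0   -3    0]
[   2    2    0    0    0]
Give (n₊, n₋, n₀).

Answer: (1, 3, 1)

Derivation:
step 0: pivot -1 → sign −
step 1: pivot 3 → sign +
step 2: pivot -1/3 → sign −
step 3: pivot -2 → sign −
step 4: row/col 4 already zero → sign 0
signature = (1, 3, 1)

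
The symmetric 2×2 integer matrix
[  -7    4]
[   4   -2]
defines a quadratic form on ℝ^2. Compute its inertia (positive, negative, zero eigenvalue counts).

Answer: (1, 1, 0)

Derivation:
step 0: pivot -7 → sign −
step 1: pivot 2/7 → sign +
signature = (1, 1, 0)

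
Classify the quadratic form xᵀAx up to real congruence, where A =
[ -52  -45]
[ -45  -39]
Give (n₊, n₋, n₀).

Answer: (0, 2, 0)

Derivation:
step 0: pivot -52 → sign −
step 1: pivot -3/52 → sign −
signature = (0, 2, 0)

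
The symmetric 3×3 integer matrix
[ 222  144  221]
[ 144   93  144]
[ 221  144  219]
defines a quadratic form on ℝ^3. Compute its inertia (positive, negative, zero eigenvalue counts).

step 0: pivot 222 → sign +
step 1: pivot -15/37 → sign −
step 2: pivot 1/30 → sign +
signature = (2, 1, 0)

Answer: (2, 1, 0)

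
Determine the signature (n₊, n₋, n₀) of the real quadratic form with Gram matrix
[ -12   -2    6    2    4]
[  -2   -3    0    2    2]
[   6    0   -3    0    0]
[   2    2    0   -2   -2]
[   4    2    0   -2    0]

step 0: pivot -12 → sign −
step 1: pivot -8/3 → sign −
step 2: pivot 3/8 → sign +
step 3: pivot -1 → sign −
step 4: row/col 4 already zero → sign 0
signature = (1, 3, 1)

Answer: (1, 3, 1)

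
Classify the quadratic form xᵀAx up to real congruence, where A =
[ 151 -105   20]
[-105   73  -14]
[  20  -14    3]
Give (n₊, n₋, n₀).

step 0: pivot 151 → sign +
step 1: pivot -2/151 → sign −
step 2: pivot 1 → sign +
signature = (2, 1, 0)

Answer: (2, 1, 0)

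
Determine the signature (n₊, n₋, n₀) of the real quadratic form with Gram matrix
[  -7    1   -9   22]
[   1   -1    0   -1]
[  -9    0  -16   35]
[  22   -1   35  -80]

Answer: (0, 4, 0)

Derivation:
step 0: pivot -7 → sign −
step 1: pivot -6/7 → sign −
step 2: pivot -5/2 → sign −
step 3: pivot -3/5 → sign −
signature = (0, 4, 0)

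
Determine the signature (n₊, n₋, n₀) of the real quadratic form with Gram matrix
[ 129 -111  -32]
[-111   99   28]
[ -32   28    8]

step 0: pivot 129 → sign +
step 1: pivot 150/43 → sign +
step 2: row/col 2 already zero → sign 0
signature = (2, 0, 1)

Answer: (2, 0, 1)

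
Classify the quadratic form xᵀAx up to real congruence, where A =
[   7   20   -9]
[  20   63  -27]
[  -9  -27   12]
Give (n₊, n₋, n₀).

Answer: (3, 0, 0)

Derivation:
step 0: pivot 7 → sign +
step 1: pivot 41/7 → sign +
step 2: pivot 6/41 → sign +
signature = (3, 0, 0)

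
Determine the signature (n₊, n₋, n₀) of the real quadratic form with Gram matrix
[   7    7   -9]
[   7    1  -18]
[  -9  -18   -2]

Answer: (1, 2, 0)

Derivation:
step 0: pivot 7 → sign +
step 1: pivot -6 → sign −
step 2: pivot -1/14 → sign −
signature = (1, 2, 0)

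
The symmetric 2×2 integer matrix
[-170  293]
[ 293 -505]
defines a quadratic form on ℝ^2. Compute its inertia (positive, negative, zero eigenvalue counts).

step 0: pivot -170 → sign −
step 1: pivot -1/170 → sign −
signature = (0, 2, 0)

Answer: (0, 2, 0)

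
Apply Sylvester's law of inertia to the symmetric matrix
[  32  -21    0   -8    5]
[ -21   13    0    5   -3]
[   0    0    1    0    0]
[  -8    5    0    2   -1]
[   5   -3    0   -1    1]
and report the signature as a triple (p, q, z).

step 0: pivot 32 → sign +
step 1: pivot -25/32 → sign −
step 2: pivot 1 → sign +
step 3: pivot 2/25 → sign +
step 4: row/col 4 already zero → sign 0
signature = (3, 1, 1)

Answer: (3, 1, 1)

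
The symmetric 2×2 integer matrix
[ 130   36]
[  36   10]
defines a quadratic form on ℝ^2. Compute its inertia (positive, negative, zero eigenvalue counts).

step 0: pivot 130 → sign +
step 1: pivot 2/65 → sign +
signature = (2, 0, 0)

Answer: (2, 0, 0)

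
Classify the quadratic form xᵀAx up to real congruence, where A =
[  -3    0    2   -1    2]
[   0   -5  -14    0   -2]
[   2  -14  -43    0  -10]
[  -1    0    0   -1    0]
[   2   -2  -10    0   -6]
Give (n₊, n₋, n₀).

Answer: (0, 4, 1)

Derivation:
step 0: pivot -3 → sign −
step 1: pivot -5 → sign −
step 2: pivot -37/15 → sign −
step 3: pivot -18/37 → sign −
step 4: row/col 4 already zero → sign 0
signature = (0, 4, 1)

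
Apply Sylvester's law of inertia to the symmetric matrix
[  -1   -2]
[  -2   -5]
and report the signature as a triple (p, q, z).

Answer: (0, 2, 0)

Derivation:
step 0: pivot -1 → sign −
step 1: pivot -1 → sign −
signature = (0, 2, 0)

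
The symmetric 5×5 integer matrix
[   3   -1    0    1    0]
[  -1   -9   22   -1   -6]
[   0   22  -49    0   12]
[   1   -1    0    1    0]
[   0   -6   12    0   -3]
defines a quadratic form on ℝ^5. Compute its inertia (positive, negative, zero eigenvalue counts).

Answer: (3, 2, 0)

Derivation:
step 0: pivot 3 → sign +
step 1: pivot -28/3 → sign −
step 2: pivot 20/7 → sign +
step 3: pivot -3/20 → sign −
step 4: pivot 3 → sign +
signature = (3, 2, 0)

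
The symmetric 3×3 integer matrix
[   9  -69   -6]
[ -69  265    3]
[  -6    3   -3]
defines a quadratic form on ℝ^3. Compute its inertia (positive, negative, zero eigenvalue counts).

Answer: (2, 1, 0)

Derivation:
step 0: pivot 9 → sign +
step 1: pivot -264 → sign −
step 2: pivot 1/264 → sign +
signature = (2, 1, 0)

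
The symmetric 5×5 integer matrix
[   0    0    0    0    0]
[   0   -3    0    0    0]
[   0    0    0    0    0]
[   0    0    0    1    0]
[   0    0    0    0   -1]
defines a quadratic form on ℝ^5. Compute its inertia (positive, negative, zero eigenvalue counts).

Answer: (1, 2, 2)

Derivation:
step 0: pivot -3 → sign −
step 1: pivot 1 → sign +
step 2: pivot -1 → sign −
step 3: row/col 3 already zero → sign 0
step 4: row/col 4 already zero → sign 0
signature = (1, 2, 2)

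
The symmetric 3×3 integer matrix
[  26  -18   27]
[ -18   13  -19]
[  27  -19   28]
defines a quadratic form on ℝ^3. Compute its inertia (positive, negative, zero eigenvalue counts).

Answer: (2, 1, 0)

Derivation:
step 0: pivot 26 → sign +
step 1: pivot 7/13 → sign +
step 2: pivot -3/14 → sign −
signature = (2, 1, 0)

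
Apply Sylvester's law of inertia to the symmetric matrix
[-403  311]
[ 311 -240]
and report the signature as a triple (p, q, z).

Answer: (1, 1, 0)

Derivation:
step 0: pivot -403 → sign −
step 1: pivot 1/403 → sign +
signature = (1, 1, 0)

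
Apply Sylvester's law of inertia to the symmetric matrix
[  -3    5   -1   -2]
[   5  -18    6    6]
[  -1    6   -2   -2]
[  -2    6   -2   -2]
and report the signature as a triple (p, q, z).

step 0: pivot -3 → sign −
step 1: pivot -29/3 → sign −
step 2: pivot 8/29 → sign +
step 3: row/col 3 already zero → sign 0
signature = (1, 2, 1)

Answer: (1, 2, 1)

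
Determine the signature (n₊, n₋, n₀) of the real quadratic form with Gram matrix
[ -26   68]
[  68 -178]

Answer: (0, 2, 0)

Derivation:
step 0: pivot -26 → sign −
step 1: pivot -2/13 → sign −
signature = (0, 2, 0)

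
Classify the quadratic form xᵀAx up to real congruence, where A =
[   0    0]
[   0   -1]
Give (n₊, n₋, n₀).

step 0: pivot -1 → sign −
step 1: row/col 1 already zero → sign 0
signature = (0, 1, 1)

Answer: (0, 1, 1)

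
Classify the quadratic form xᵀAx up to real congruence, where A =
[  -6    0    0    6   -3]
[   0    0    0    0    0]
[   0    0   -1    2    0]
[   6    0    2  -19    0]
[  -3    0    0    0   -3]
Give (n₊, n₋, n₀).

Answer: (0, 4, 1)

Derivation:
step 0: pivot -6 → sign −
step 1: pivot -1 → sign −
step 2: pivot -9 → sign −
step 3: pivot -1/2 → sign −
step 4: row/col 4 already zero → sign 0
signature = (0, 4, 1)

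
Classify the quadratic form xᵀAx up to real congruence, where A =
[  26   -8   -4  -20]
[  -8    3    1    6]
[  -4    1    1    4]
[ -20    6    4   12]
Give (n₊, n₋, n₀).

step 0: pivot 26 → sign +
step 1: pivot 7/13 → sign +
step 2: pivot 2/7 → sign +
step 3: pivot -6 → sign −
signature = (3, 1, 0)

Answer: (3, 1, 0)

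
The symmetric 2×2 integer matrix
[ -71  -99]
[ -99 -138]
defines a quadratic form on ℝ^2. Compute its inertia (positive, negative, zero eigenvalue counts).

Answer: (1, 1, 0)

Derivation:
step 0: pivot -71 → sign −
step 1: pivot 3/71 → sign +
signature = (1, 1, 0)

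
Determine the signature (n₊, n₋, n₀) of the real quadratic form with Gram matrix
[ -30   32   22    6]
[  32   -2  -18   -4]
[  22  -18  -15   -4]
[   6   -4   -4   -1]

step 0: pivot -30 → sign −
step 1: pivot 482/15 → sign +
step 2: pivot 49/241 → sign +
step 3: pivot 1/49 → sign +
signature = (3, 1, 0)

Answer: (3, 1, 0)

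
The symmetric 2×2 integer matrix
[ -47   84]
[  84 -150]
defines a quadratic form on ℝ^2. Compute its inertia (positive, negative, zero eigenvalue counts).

step 0: pivot -47 → sign −
step 1: pivot 6/47 → sign +
signature = (1, 1, 0)

Answer: (1, 1, 0)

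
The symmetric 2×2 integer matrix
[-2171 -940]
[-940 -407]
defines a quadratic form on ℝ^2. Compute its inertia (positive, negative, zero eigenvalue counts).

step 0: pivot -2171 → sign −
step 1: pivot 3/2171 → sign +
signature = (1, 1, 0)

Answer: (1, 1, 0)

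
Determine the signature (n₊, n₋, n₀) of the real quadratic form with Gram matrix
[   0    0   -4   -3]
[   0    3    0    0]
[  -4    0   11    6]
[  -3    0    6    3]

step 0: pivot 3 → sign +
step 1: pivot 11 → sign +
step 2: pivot -16/11 → sign −
step 3: pivot 3/16 → sign +
signature = (3, 1, 0)

Answer: (3, 1, 0)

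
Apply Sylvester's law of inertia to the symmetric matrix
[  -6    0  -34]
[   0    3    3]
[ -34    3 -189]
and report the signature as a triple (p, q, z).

Answer: (2, 1, 0)

Derivation:
step 0: pivot -6 → sign −
step 1: pivot 3 → sign +
step 2: pivot 2/3 → sign +
signature = (2, 1, 0)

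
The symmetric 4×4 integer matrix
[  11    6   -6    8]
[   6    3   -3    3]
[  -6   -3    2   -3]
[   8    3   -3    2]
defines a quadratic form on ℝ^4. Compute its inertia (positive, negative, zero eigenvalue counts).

step 0: pivot 11 → sign +
step 1: pivot -3/11 → sign −
step 2: pivot -1 → sign −
step 3: pivot 3 → sign +
signature = (2, 2, 0)

Answer: (2, 2, 0)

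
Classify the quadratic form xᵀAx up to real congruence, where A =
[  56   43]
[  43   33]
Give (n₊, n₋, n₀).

Answer: (1, 1, 0)

Derivation:
step 0: pivot 56 → sign +
step 1: pivot -1/56 → sign −
signature = (1, 1, 0)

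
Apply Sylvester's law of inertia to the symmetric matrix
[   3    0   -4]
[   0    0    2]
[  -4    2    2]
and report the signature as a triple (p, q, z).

Answer: (2, 1, 0)

Derivation:
step 0: pivot 3 → sign +
step 1: pivot -10/3 → sign −
step 2: pivot 6/5 → sign +
signature = (2, 1, 0)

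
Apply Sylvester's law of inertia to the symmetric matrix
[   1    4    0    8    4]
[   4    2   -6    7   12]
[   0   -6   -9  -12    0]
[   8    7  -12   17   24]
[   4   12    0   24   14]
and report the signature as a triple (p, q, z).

Answer: (2, 3, 0)

Derivation:
step 0: pivot 1 → sign +
step 1: pivot -14 → sign −
step 2: pivot -45/7 → sign −
step 3: pivot -21/10 → sign −
step 4: pivot 2/7 → sign +
signature = (2, 3, 0)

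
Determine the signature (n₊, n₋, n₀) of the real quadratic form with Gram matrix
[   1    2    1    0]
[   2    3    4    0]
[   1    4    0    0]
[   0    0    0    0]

Answer: (2, 1, 1)

Derivation:
step 0: pivot 1 → sign +
step 1: pivot -1 → sign −
step 2: pivot 3 → sign +
step 3: row/col 3 already zero → sign 0
signature = (2, 1, 1)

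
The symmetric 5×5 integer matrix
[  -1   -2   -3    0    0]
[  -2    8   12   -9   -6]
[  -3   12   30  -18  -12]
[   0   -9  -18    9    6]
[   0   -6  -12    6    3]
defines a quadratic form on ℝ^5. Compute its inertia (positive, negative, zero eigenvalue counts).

Answer: (3, 2, 0)

Derivation:
step 0: pivot -1 → sign −
step 1: pivot 12 → sign +
step 2: pivot 12 → sign +
step 3: pivot 9/16 → sign +
step 4: pivot -1 → sign −
signature = (3, 2, 0)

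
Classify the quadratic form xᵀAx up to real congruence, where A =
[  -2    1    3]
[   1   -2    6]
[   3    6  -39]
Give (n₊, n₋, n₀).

step 0: pivot -2 → sign −
step 1: pivot -3/2 → sign −
step 2: pivot 3 → sign +
signature = (1, 2, 0)

Answer: (1, 2, 0)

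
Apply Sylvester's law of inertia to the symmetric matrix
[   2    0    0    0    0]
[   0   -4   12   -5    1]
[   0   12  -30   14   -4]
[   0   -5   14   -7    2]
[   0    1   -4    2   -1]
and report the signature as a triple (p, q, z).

Answer: (2, 3, 0)

Derivation:
step 0: pivot 2 → sign +
step 1: pivot -4 → sign −
step 2: pivot 6 → sign +
step 3: pivot -11/12 → sign −
step 4: pivot -6/11 → sign −
signature = (2, 3, 0)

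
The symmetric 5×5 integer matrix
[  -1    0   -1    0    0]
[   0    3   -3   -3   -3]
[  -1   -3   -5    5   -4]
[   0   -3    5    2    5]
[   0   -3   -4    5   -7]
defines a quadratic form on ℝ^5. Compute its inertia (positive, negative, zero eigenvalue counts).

step 0: pivot -1 → sign −
step 1: pivot 3 → sign +
step 2: pivot -7 → sign −
step 3: pivot -3/7 → sign −
step 4: pivot -3 → sign −
signature = (1, 4, 0)

Answer: (1, 4, 0)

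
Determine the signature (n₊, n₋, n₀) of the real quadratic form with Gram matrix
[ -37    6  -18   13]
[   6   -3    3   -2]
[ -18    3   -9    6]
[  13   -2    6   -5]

Answer: (0, 3, 1)

Derivation:
step 0: pivot -37 → sign −
step 1: pivot -75/37 → sign −
step 2: pivot -6/25 → sign −
step 3: row/col 3 already zero → sign 0
signature = (0, 3, 1)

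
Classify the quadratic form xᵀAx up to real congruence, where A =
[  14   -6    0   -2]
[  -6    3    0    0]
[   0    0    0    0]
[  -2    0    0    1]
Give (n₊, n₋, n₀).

step 0: pivot 14 → sign +
step 1: pivot 3/7 → sign +
step 2: pivot -1 → sign −
step 3: row/col 3 already zero → sign 0
signature = (2, 1, 1)

Answer: (2, 1, 1)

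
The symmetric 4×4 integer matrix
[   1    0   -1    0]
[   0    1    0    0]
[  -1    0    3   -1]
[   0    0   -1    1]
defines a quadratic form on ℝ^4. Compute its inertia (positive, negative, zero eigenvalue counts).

Answer: (4, 0, 0)

Derivation:
step 0: pivot 1 → sign +
step 1: pivot 1 → sign +
step 2: pivot 2 → sign +
step 3: pivot 1/2 → sign +
signature = (4, 0, 0)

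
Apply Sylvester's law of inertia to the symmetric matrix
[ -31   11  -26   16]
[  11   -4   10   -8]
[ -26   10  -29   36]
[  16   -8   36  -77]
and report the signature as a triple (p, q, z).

step 0: pivot -31 → sign −
step 1: pivot -3/31 → sign −
step 2: pivot -1 → sign −
step 3: pivot 3 → sign +
signature = (1, 3, 0)

Answer: (1, 3, 0)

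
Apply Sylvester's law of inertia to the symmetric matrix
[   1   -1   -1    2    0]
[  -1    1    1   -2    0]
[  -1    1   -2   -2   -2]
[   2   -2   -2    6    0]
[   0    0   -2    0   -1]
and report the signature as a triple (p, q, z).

Answer: (3, 1, 1)

Derivation:
step 0: pivot 1 → sign +
step 1: pivot -3 → sign −
step 2: pivot 2 → sign +
step 3: pivot 1/3 → sign +
step 4: row/col 4 already zero → sign 0
signature = (3, 1, 1)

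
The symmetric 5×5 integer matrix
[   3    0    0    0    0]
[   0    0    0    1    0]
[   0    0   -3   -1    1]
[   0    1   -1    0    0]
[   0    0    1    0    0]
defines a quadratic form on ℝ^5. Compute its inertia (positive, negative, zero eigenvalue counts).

step 0: pivot 3 → sign +
step 1: pivot -3 → sign −
step 2: pivot 1/3 → sign +
step 3: pivot -3 → sign −
step 4: pivot 1/3 → sign +
signature = (3, 2, 0)

Answer: (3, 2, 0)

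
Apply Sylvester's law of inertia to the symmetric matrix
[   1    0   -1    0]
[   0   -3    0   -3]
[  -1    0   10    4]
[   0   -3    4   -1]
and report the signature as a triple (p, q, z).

step 0: pivot 1 → sign +
step 1: pivot -3 → sign −
step 2: pivot 9 → sign +
step 3: pivot 2/9 → sign +
signature = (3, 1, 0)

Answer: (3, 1, 0)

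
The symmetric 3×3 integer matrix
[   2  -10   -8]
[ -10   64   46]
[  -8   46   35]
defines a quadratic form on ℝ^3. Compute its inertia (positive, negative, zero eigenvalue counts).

Answer: (3, 0, 0)

Derivation:
step 0: pivot 2 → sign +
step 1: pivot 14 → sign +
step 2: pivot 3/7 → sign +
signature = (3, 0, 0)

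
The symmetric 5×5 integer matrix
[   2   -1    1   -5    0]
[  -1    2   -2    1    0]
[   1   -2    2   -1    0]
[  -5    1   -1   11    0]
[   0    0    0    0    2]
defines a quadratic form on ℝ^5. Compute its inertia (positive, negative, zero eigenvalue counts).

Answer: (3, 1, 1)

Derivation:
step 0: pivot 2 → sign +
step 1: pivot 3/2 → sign +
step 2: pivot -3 → sign −
step 3: pivot 2 → sign +
step 4: row/col 4 already zero → sign 0
signature = (3, 1, 1)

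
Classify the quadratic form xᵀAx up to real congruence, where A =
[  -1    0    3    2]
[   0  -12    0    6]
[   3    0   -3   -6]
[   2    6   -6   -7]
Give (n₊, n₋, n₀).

step 0: pivot -1 → sign −
step 1: pivot -12 → sign −
step 2: pivot 6 → sign +
step 3: row/col 3 already zero → sign 0
signature = (1, 2, 1)

Answer: (1, 2, 1)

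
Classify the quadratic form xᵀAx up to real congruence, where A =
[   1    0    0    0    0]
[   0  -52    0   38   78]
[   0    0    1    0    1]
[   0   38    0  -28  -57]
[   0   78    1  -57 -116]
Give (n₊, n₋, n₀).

Answer: (2, 2, 1)

Derivation:
step 0: pivot 1 → sign +
step 1: pivot -52 → sign −
step 2: pivot 1 → sign +
step 3: pivot -3/13 → sign −
step 4: row/col 4 already zero → sign 0
signature = (2, 2, 1)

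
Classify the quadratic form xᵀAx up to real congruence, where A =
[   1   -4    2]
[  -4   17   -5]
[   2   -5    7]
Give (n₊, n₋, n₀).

Answer: (2, 1, 0)

Derivation:
step 0: pivot 1 → sign +
step 1: pivot 1 → sign +
step 2: pivot -6 → sign −
signature = (2, 1, 0)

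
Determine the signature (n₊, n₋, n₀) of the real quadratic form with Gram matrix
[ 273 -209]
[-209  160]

step 0: pivot 273 → sign +
step 1: pivot -1/273 → sign −
signature = (1, 1, 0)

Answer: (1, 1, 0)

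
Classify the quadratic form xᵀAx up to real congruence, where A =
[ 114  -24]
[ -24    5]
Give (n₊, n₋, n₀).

step 0: pivot 114 → sign +
step 1: pivot -1/19 → sign −
signature = (1, 1, 0)

Answer: (1, 1, 0)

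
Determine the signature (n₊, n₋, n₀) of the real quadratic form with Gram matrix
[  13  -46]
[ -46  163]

step 0: pivot 13 → sign +
step 1: pivot 3/13 → sign +
signature = (2, 0, 0)

Answer: (2, 0, 0)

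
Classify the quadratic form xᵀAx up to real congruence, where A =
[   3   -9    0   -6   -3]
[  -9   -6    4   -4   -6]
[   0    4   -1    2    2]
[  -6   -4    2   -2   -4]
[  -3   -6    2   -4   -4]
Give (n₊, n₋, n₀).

Answer: (2, 3, 0)

Derivation:
step 0: pivot 3 → sign +
step 1: pivot -33 → sign −
step 2: pivot -17/33 → sign −
step 3: pivot 26/17 → sign +
step 4: pivot -2/13 → sign −
signature = (2, 3, 0)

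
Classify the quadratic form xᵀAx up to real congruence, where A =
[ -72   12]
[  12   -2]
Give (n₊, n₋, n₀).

step 0: pivot -72 → sign −
step 1: row/col 1 already zero → sign 0
signature = (0, 1, 1)

Answer: (0, 1, 1)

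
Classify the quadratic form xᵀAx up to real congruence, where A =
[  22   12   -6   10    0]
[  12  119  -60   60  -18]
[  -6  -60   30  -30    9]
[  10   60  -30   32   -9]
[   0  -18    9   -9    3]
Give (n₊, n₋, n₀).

step 0: pivot 22 → sign +
step 1: pivot 1237/11 → sign +
step 2: pivot -312/1237 → sign −
step 3: pivot 16/13 → sign +
step 4: pivot 3/64 → sign +
signature = (4, 1, 0)

Answer: (4, 1, 0)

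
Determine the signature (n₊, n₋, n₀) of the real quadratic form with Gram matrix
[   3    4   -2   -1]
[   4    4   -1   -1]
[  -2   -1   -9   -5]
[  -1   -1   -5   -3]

step 0: pivot 3 → sign +
step 1: pivot -4/3 → sign −
step 2: pivot -33/4 → sign −
step 3: pivot 1/11 → sign +
signature = (2, 2, 0)

Answer: (2, 2, 0)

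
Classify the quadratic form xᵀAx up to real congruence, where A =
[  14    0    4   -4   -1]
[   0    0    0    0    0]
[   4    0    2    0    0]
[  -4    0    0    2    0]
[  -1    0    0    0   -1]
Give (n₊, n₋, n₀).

step 0: pivot 14 → sign +
step 1: pivot 6/7 → sign +
step 2: pivot -2/3 → sign −
step 3: pivot -1/2 → sign −
step 4: row/col 4 already zero → sign 0
signature = (2, 2, 1)

Answer: (2, 2, 1)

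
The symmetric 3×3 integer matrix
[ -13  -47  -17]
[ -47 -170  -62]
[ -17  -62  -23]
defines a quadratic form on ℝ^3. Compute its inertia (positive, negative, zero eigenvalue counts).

step 0: pivot -13 → sign −
step 1: pivot -1/13 → sign −
step 2: pivot 3 → sign +
signature = (1, 2, 0)

Answer: (1, 2, 0)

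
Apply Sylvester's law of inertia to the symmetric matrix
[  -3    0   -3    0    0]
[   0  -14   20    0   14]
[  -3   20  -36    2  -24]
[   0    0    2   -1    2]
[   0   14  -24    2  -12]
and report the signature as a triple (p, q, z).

step 0: pivot -3 → sign −
step 1: pivot -14 → sign −
step 2: pivot -31/7 → sign −
step 3: pivot -3/31 → sign −
step 4: pivot 6 → sign +
signature = (1, 4, 0)

Answer: (1, 4, 0)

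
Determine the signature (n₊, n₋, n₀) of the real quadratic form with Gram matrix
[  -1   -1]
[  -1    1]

Answer: (1, 1, 0)

Derivation:
step 0: pivot -1 → sign −
step 1: pivot 2 → sign +
signature = (1, 1, 0)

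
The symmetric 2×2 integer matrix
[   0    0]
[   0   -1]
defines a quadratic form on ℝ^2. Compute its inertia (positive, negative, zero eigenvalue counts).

Answer: (0, 1, 1)

Derivation:
step 0: pivot -1 → sign −
step 1: row/col 1 already zero → sign 0
signature = (0, 1, 1)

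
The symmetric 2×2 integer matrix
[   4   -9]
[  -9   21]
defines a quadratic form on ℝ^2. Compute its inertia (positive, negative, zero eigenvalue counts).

step 0: pivot 4 → sign +
step 1: pivot 3/4 → sign +
signature = (2, 0, 0)

Answer: (2, 0, 0)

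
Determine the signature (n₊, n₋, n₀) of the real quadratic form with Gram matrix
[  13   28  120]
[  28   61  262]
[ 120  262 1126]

Answer: (3, 0, 0)

Derivation:
step 0: pivot 13 → sign +
step 1: pivot 9/13 → sign +
step 2: pivot 2/9 → sign +
signature = (3, 0, 0)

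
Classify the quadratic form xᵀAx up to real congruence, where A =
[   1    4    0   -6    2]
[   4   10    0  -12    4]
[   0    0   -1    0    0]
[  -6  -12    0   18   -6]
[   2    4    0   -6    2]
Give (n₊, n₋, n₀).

Answer: (2, 2, 1)

Derivation:
step 0: pivot 1 → sign +
step 1: pivot -6 → sign −
step 2: pivot -1 → sign −
step 3: pivot 6 → sign +
step 4: row/col 4 already zero → sign 0
signature = (2, 2, 1)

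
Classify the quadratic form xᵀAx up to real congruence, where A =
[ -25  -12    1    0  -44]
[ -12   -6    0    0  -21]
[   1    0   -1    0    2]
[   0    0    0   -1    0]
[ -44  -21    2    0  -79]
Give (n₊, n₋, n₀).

step 0: pivot -25 → sign −
step 1: pivot -6/25 → sign −
step 2: pivot -1 → sign −
step 3: pivot -3/2 → sign −
step 4: row/col 4 already zero → sign 0
signature = (0, 4, 1)

Answer: (0, 4, 1)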